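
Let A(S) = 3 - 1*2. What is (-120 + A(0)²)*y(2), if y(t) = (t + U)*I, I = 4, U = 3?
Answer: -2380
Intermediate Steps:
A(S) = 1 (A(S) = 3 - 2 = 1)
y(t) = 12 + 4*t (y(t) = (t + 3)*4 = (3 + t)*4 = 12 + 4*t)
(-120 + A(0)²)*y(2) = (-120 + 1²)*(12 + 4*2) = (-120 + 1)*(12 + 8) = -119*20 = -2380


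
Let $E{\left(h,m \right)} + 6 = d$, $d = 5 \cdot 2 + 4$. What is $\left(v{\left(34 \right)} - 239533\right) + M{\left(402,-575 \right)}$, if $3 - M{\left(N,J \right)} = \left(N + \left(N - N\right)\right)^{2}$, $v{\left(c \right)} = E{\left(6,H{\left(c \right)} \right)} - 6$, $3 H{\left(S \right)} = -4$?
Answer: $-401132$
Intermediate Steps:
$H{\left(S \right)} = - \frac{4}{3}$ ($H{\left(S \right)} = \frac{1}{3} \left(-4\right) = - \frac{4}{3}$)
$d = 14$ ($d = 10 + 4 = 14$)
$E{\left(h,m \right)} = 8$ ($E{\left(h,m \right)} = -6 + 14 = 8$)
$v{\left(c \right)} = 2$ ($v{\left(c \right)} = 8 - 6 = 2$)
$M{\left(N,J \right)} = 3 - N^{2}$ ($M{\left(N,J \right)} = 3 - \left(N + \left(N - N\right)\right)^{2} = 3 - \left(N + 0\right)^{2} = 3 - N^{2}$)
$\left(v{\left(34 \right)} - 239533\right) + M{\left(402,-575 \right)} = \left(2 - 239533\right) + \left(3 - 402^{2}\right) = -239531 + \left(3 - 161604\right) = -239531 - 161601 = -401132$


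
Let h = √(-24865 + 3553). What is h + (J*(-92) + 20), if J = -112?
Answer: 10324 + 24*I*√37 ≈ 10324.0 + 145.99*I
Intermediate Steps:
h = 24*I*√37 (h = √(-21312) = 24*I*√37 ≈ 145.99*I)
h + (J*(-92) + 20) = 24*I*√37 + (-112*(-92) + 20) = 24*I*√37 + (10304 + 20) = 24*I*√37 + 10324 = 10324 + 24*I*√37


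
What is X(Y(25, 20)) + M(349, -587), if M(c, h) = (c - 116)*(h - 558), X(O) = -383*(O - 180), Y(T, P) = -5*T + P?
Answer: -157630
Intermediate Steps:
Y(T, P) = P - 5*T
X(O) = 68940 - 383*O (X(O) = -383*(-180 + O) = 68940 - 383*O)
M(c, h) = (-558 + h)*(-116 + c) (M(c, h) = (-116 + c)*(-558 + h) = (-558 + h)*(-116 + c))
X(Y(25, 20)) + M(349, -587) = (68940 - 383*(20 - 5*25)) + (64728 - 558*349 - 116*(-587) + 349*(-587)) = (68940 - 383*(20 - 125)) + (64728 - 194742 + 68092 - 204863) = (68940 - 383*(-105)) - 266785 = (68940 + 40215) - 266785 = 109155 - 266785 = -157630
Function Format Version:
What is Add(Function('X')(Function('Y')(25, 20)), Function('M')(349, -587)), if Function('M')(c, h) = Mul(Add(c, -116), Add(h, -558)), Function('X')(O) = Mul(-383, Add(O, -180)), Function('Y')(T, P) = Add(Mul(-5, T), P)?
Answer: -157630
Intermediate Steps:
Function('Y')(T, P) = Add(P, Mul(-5, T))
Function('X')(O) = Add(68940, Mul(-383, O)) (Function('X')(O) = Mul(-383, Add(-180, O)) = Add(68940, Mul(-383, O)))
Function('M')(c, h) = Mul(Add(-558, h), Add(-116, c)) (Function('M')(c, h) = Mul(Add(-116, c), Add(-558, h)) = Mul(Add(-558, h), Add(-116, c)))
Add(Function('X')(Function('Y')(25, 20)), Function('M')(349, -587)) = Add(Add(68940, Mul(-383, Add(20, Mul(-5, 25)))), Add(64728, Mul(-558, 349), Mul(-116, -587), Mul(349, -587))) = Add(Add(68940, Mul(-383, Add(20, -125))), Add(64728, -194742, 68092, -204863)) = Add(Add(68940, Mul(-383, -105)), -266785) = Add(Add(68940, 40215), -266785) = Add(109155, -266785) = -157630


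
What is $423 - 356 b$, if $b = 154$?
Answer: $-54401$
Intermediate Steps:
$423 - 356 b = 423 - 54824 = -54401$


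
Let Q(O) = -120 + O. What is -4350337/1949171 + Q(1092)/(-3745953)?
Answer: -603631575199/270426035369 ≈ -2.2322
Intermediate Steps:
-4350337/1949171 + Q(1092)/(-3745953) = -4350337/1949171 + (-120 + 1092)/(-3745953) = -4350337*1/1949171 + 972*(-1/3745953) = -4350337/1949171 - 36/138739 = -603631575199/270426035369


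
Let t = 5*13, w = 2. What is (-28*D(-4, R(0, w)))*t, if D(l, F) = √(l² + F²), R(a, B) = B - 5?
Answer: -9100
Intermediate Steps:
R(a, B) = -5 + B
D(l, F) = √(F² + l²)
t = 65
(-28*D(-4, R(0, w)))*t = -28*√((-5 + 2)² + (-4)²)*65 = -28*√((-3)² + 16)*65 = -28*√(9 + 16)*65 = -28*√25*65 = -28*5*65 = -140*65 = -9100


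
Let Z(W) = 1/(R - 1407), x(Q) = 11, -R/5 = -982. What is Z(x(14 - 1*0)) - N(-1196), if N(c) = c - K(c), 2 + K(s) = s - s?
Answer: 4182583/3503 ≈ 1194.0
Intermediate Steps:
R = 4910 (R = -5*(-982) = 4910)
K(s) = -2 (K(s) = -2 + (s - s) = -2 + 0 = -2)
N(c) = 2 + c (N(c) = c - 1*(-2) = c + 2 = 2 + c)
Z(W) = 1/3503 (Z(W) = 1/(4910 - 1407) = 1/3503)
Z(x(14 - 1*0)) - N(-1196) = 1/3503 - (2 - 1196) = 1/3503 - 1*(-1194) = 1/3503 + 1194 = 4182583/3503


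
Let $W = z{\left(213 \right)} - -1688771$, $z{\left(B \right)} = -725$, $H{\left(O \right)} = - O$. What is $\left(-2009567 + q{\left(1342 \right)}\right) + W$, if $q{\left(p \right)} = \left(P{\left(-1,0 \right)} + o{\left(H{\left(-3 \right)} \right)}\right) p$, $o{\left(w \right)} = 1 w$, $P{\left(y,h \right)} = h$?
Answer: $-317495$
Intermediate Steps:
$o{\left(w \right)} = w$
$q{\left(p \right)} = 3 p$ ($q{\left(p \right)} = \left(0 - -3\right) p = \left(0 + 3\right) p = 3 p$)
$W = 1688046$ ($W = -725 - -1688771 = -725 + 1688771 = 1688046$)
$\left(-2009567 + q{\left(1342 \right)}\right) + W = \left(-2009567 + 3 \cdot 1342\right) + 1688046 = \left(-2009567 + 4026\right) + 1688046 = -2005541 + 1688046 = -317495$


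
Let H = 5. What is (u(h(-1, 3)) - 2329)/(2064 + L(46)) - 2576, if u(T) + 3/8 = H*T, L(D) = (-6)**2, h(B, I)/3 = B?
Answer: -8659111/3360 ≈ -2577.1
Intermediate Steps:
h(B, I) = 3*B
L(D) = 36
u(T) = -3/8 + 5*T
(u(h(-1, 3)) - 2329)/(2064 + L(46)) - 2576 = ((-3/8 + 5*(3*(-1))) - 2329)/(2064 + 36) - 2576 = ((-3/8 + 5*(-3)) - 2329)/2100 - 2576 = ((-3/8 - 15) - 2329)*(1/2100) - 2576 = (-123/8 - 2329)*(1/2100) - 2576 = -18755/8*1/2100 - 2576 = -3751/3360 - 2576 = -8659111/3360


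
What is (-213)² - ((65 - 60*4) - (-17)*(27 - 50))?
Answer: 45935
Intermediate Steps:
(-213)² - ((65 - 60*4) - (-17)*(27 - 50)) = 45369 - ((65 - 240) - (-17)*(-23)) = 45369 - (-175 - 1*391) = 45369 - (-175 - 391) = 45369 - 1*(-566) = 45369 + 566 = 45935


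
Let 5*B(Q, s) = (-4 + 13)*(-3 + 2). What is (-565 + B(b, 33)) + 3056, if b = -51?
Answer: 12446/5 ≈ 2489.2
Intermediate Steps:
B(Q, s) = -9/5 (B(Q, s) = ((-4 + 13)*(-3 + 2))/5 = (9*(-1))/5 = (⅕)*(-9) = -9/5)
(-565 + B(b, 33)) + 3056 = (-565 - 9/5) + 3056 = -2834/5 + 3056 = 12446/5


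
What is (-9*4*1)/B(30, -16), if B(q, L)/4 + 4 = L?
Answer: 9/20 ≈ 0.45000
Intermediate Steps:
B(q, L) = -16 + 4*L
(-9*4*1)/B(30, -16) = (-9*4*1)/(-16 + 4*(-16)) = (-36*1)/(-16 - 64) = -36/(-80) = -36*(-1/80) = 9/20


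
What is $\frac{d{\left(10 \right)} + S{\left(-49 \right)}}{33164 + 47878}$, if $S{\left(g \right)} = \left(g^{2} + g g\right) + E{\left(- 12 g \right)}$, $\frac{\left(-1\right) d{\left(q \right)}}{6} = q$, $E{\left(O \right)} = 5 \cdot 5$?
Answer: $\frac{1589}{27014} \approx 0.058821$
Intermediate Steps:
$E{\left(O \right)} = 25$
$d{\left(q \right)} = - 6 q$
$S{\left(g \right)} = 25 + 2 g^{2}$ ($S{\left(g \right)} = \left(g^{2} + g g\right) + 25 = \left(g^{2} + g^{2}\right) + 25 = 2 g^{2} + 25 = 25 + 2 g^{2}$)
$\frac{d{\left(10 \right)} + S{\left(-49 \right)}}{33164 + 47878} = \frac{\left(-6\right) 10 + \left(25 + 2 \left(-49\right)^{2}\right)}{33164 + 47878} = \frac{-60 + \left(25 + 2 \cdot 2401\right)}{81042} = \left(-60 + \left(25 + 4802\right)\right) \frac{1}{81042} = \left(-60 + 4827\right) \frac{1}{81042} = 4767 \cdot \frac{1}{81042} = \frac{1589}{27014}$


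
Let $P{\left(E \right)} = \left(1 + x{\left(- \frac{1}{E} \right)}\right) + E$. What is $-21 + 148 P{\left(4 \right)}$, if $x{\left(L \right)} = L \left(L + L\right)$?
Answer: $\frac{1475}{2} \approx 737.5$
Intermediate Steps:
$x{\left(L \right)} = 2 L^{2}$ ($x{\left(L \right)} = L 2 L = 2 L^{2}$)
$P{\left(E \right)} = 1 + E + \frac{2}{E^{2}}$ ($P{\left(E \right)} = \left(1 + 2 \left(- \frac{1}{E}\right)^{2}\right) + E = \left(1 + \frac{2}{E^{2}}\right) + E = 1 + E + \frac{2}{E^{2}}$)
$-21 + 148 P{\left(4 \right)} = -21 + 148 \left(1 + 4 + \frac{2}{16}\right) = -21 + 148 \left(1 + 4 + 2 \cdot \frac{1}{16}\right) = -21 + 148 \left(1 + 4 + \frac{1}{8}\right) = -21 + 148 \cdot \frac{41}{8} = -21 + \frac{1517}{2} = \frac{1475}{2}$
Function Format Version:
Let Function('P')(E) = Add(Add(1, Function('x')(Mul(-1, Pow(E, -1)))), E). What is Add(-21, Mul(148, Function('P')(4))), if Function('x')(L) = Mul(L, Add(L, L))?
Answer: Rational(1475, 2) ≈ 737.50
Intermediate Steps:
Function('x')(L) = Mul(2, Pow(L, 2)) (Function('x')(L) = Mul(L, Mul(2, L)) = Mul(2, Pow(L, 2)))
Function('P')(E) = Add(1, E, Mul(2, Pow(E, -2))) (Function('P')(E) = Add(Add(1, Mul(2, Pow(Mul(-1, Pow(E, -1)), 2))), E) = Add(Add(1, Mul(2, Pow(E, -2))), E) = Add(1, E, Mul(2, Pow(E, -2))))
Add(-21, Mul(148, Function('P')(4))) = Add(-21, Mul(148, Add(1, 4, Mul(2, Pow(4, -2))))) = Add(-21, Mul(148, Add(1, 4, Mul(2, Rational(1, 16))))) = Add(-21, Mul(148, Add(1, 4, Rational(1, 8)))) = Add(-21, Mul(148, Rational(41, 8))) = Add(-21, Rational(1517, 2)) = Rational(1475, 2)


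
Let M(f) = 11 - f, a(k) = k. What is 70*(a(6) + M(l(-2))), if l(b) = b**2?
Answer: 910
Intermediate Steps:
70*(a(6) + M(l(-2))) = 70*(6 + (11 - 1*(-2)**2)) = 70*(6 + (11 - 1*4)) = 70*(6 + (11 - 4)) = 70*(6 + 7) = 70*13 = 910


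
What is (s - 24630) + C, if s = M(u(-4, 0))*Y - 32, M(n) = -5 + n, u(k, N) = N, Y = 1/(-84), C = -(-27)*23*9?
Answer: -1602127/84 ≈ -19073.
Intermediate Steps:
C = 5589 (C = -27*(-23)*9 = 621*9 = 5589)
Y = -1/84 ≈ -0.011905
s = -2683/84 (s = (-5 + 0)*(-1/84) - 32 = -5*(-1/84) - 32 = 5/84 - 32 = -2683/84 ≈ -31.940)
(s - 24630) + C = (-2683/84 - 24630) + 5589 = -2071603/84 + 5589 = -1602127/84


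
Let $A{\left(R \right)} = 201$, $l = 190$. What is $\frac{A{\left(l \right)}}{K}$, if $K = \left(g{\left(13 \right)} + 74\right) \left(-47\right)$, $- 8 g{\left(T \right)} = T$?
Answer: $- \frac{536}{9071} \approx -0.059089$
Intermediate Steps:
$g{\left(T \right)} = - \frac{T}{8}$
$K = - \frac{27213}{8}$ ($K = \left(\left(- \frac{1}{8}\right) 13 + 74\right) \left(-47\right) = \left(- \frac{13}{8} + 74\right) \left(-47\right) = \frac{579}{8} \left(-47\right) = - \frac{27213}{8} \approx -3401.6$)
$\frac{A{\left(l \right)}}{K} = \frac{201}{- \frac{27213}{8}} = 201 \left(- \frac{8}{27213}\right) = - \frac{536}{9071}$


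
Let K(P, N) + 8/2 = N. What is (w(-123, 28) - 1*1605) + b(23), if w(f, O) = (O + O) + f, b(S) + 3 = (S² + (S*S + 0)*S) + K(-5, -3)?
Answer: 11014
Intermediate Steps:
K(P, N) = -4 + N
b(S) = -10 + S² + S³ (b(S) = -3 + ((S² + (S*S + 0)*S) + (-4 - 3)) = -3 + ((S² + (S² + 0)*S) - 7) = -3 + ((S² + S²*S) - 7) = -3 + ((S² + S³) - 7) = -3 + (-7 + S² + S³) = -10 + S² + S³)
w(f, O) = f + 2*O (w(f, O) = 2*O + f = f + 2*O)
(w(-123, 28) - 1*1605) + b(23) = ((-123 + 2*28) - 1*1605) + (-10 + 23² + 23³) = ((-123 + 56) - 1605) + (-10 + 529 + 12167) = (-67 - 1605) + 12686 = -1672 + 12686 = 11014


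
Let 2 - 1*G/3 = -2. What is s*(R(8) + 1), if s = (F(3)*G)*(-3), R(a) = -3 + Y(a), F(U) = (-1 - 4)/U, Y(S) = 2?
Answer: 0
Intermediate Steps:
G = 12 (G = 6 - 3*(-2) = 6 + 6 = 12)
F(U) = -5/U
R(a) = -1 (R(a) = -3 + 2 = -1)
s = 60 (s = (-5/3*12)*(-3) = (-5*1/3*12)*(-3) = -5/3*12*(-3) = -20*(-3) = 60)
s*(R(8) + 1) = 60*(-1 + 1) = 60*0 = 0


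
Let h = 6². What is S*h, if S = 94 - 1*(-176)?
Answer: 9720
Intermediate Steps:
h = 36
S = 270 (S = 94 + 176 = 270)
S*h = 270*36 = 9720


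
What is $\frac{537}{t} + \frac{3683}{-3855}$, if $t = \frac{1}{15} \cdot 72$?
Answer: $\frac{3420761}{30840} \approx 110.92$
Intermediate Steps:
$t = \frac{24}{5}$ ($t = \frac{1}{15} \cdot 72 = \frac{24}{5} \approx 4.8$)
$\frac{537}{t} + \frac{3683}{-3855} = \frac{537}{\frac{24}{5}} + \frac{3683}{-3855} = 537 \cdot \frac{5}{24} + 3683 \left(- \frac{1}{3855}\right) = \frac{895}{8} - \frac{3683}{3855} = \frac{3420761}{30840}$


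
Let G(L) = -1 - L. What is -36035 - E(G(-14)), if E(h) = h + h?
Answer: -36061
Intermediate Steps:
E(h) = 2*h
-36035 - E(G(-14)) = -36035 - 2*(-1 - 1*(-14)) = -36035 - 2*(-1 + 14) = -36035 - 2*13 = -36035 - 1*26 = -36035 - 26 = -36061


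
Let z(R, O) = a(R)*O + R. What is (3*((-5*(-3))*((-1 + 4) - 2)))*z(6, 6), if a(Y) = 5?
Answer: 1620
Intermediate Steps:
z(R, O) = R + 5*O (z(R, O) = 5*O + R = R + 5*O)
(3*((-5*(-3))*((-1 + 4) - 2)))*z(6, 6) = (3*((-5*(-3))*((-1 + 4) - 2)))*(6 + 5*6) = (3*(15*(3 - 2)))*(6 + 30) = (3*(15*1))*36 = (3*15)*36 = 45*36 = 1620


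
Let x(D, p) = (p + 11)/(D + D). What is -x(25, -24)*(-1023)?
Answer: -13299/50 ≈ -265.98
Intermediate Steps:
x(D, p) = (11 + p)/(2*D) (x(D, p) = (11 + p)/((2*D)) = (11 + p)*(1/(2*D)) = (11 + p)/(2*D))
-x(25, -24)*(-1023) = -(½)*(11 - 24)/25*(-1023) = -(½)*(1/25)*(-13)*(-1023) = -(-13)*(-1023)/50 = -1*13299/50 = -13299/50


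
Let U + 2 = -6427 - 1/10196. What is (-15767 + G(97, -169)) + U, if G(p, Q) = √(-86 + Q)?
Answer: -226310417/10196 + I*√255 ≈ -22196.0 + 15.969*I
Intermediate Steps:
U = -65550085/10196 (U = -2 + (-6427 - 1/10196) = -2 - 65529693/10196 = -65550085/10196 ≈ -6429.0)
(-15767 + G(97, -169)) + U = (-15767 + √(-86 - 169)) - 65550085/10196 = (-15767 + √(-255)) - 65550085/10196 = (-15767 + I*√255) - 65550085/10196 = -226310417/10196 + I*√255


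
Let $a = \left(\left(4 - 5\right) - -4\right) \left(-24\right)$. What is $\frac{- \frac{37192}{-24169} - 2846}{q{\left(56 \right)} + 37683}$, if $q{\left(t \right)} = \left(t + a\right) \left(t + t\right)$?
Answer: $- \frac{68747782}{867449579} \approx -0.079253$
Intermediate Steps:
$a = -72$ ($a = \left(\left(4 - 5\right) + 4\right) \left(-24\right) = \left(-1 + 4\right) \left(-24\right) = 3 \left(-24\right) = -72$)
$q{\left(t \right)} = 2 t \left(-72 + t\right)$ ($q{\left(t \right)} = \left(t - 72\right) \left(t + t\right) = \left(-72 + t\right) 2 t = 2 t \left(-72 + t\right)$)
$\frac{- \frac{37192}{-24169} - 2846}{q{\left(56 \right)} + 37683} = \frac{- \frac{37192}{-24169} - 2846}{2 \cdot 56 \left(-72 + 56\right) + 37683} = \frac{\left(-37192\right) \left(- \frac{1}{24169}\right) - 2846}{2 \cdot 56 \left(-16\right) + 37683} = \frac{\frac{37192}{24169} - 2846}{-1792 + 37683} = - \frac{68747782}{24169 \cdot 35891} = \left(- \frac{68747782}{24169}\right) \frac{1}{35891} = - \frac{68747782}{867449579}$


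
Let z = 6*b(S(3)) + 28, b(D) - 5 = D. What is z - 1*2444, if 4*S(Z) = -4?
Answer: -2392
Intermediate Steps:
S(Z) = -1 (S(Z) = (¼)*(-4) = -1)
b(D) = 5 + D
z = 52 (z = 6*(5 - 1) + 28 = 6*4 + 28 = 24 + 28 = 52)
z - 1*2444 = 52 - 1*2444 = 52 - 2444 = -2392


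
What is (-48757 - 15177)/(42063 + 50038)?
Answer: -63934/92101 ≈ -0.69417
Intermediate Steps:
(-48757 - 15177)/(42063 + 50038) = -63934/92101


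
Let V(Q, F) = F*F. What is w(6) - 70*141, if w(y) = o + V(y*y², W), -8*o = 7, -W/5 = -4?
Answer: -75767/8 ≈ -9470.9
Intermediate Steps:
W = 20 (W = -5*(-4) = 20)
o = -7/8 (o = -⅛*7 = -7/8 ≈ -0.87500)
V(Q, F) = F²
w(y) = 3193/8 (w(y) = -7/8 + 20² = -7/8 + 400 = 3193/8)
w(6) - 70*141 = 3193/8 - 70*141 = 3193/8 - 9870 = -75767/8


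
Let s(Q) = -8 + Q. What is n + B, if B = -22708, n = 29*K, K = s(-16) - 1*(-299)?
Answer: -14733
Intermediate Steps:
K = 275 (K = (-8 - 16) - 1*(-299) = -24 + 299 = 275)
n = 7975 (n = 29*275 = 7975)
n + B = 7975 - 22708 = -14733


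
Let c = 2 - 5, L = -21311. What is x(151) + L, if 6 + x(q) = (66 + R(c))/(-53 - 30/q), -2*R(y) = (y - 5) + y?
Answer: -342500515/16066 ≈ -21318.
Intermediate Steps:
c = -3
R(y) = 5/2 - y (R(y) = -((y - 5) + y)/2 = -((-5 + y) + y)/2 = -(-5 + 2*y)/2 = 5/2 - y)
x(q) = -6 + 143/(2*(-53 - 30/q)) (x(q) = -6 + (66 + (5/2 - 1*(-3)))/(-53 - 30/q) = -6 + (66 + (5/2 + 3))/(-53 - 30/q) = -6 + (66 + 11/2)/(-53 - 30/q) = -6 + 143/(2*(-53 - 30/q)))
x(151) + L = (-360 - 779*151)/(2*(30 + 53*151)) - 21311 = (-360 - 117629)/(2*(30 + 8003)) - 21311 = (½)*(-117989)/8033 - 21311 = (½)*(1/8033)*(-117989) - 21311 = -117989/16066 - 21311 = -342500515/16066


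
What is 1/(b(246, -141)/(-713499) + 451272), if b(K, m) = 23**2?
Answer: 713499/321982120199 ≈ 2.2160e-6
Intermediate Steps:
b(K, m) = 529
1/(b(246, -141)/(-713499) + 451272) = 1/(529/(-713499) + 451272) = 1/(529*(-1/713499) + 451272) = 1/(-529/713499 + 451272) = 1/(321982120199/713499) = 713499/321982120199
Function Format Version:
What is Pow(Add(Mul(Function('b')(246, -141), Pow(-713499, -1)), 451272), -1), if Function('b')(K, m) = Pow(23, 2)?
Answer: Rational(713499, 321982120199) ≈ 2.2160e-6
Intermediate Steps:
Function('b')(K, m) = 529
Pow(Add(Mul(Function('b')(246, -141), Pow(-713499, -1)), 451272), -1) = Pow(Add(Mul(529, Pow(-713499, -1)), 451272), -1) = Pow(Add(Mul(529, Rational(-1, 713499)), 451272), -1) = Pow(Add(Rational(-529, 713499), 451272), -1) = Pow(Rational(321982120199, 713499), -1) = Rational(713499, 321982120199)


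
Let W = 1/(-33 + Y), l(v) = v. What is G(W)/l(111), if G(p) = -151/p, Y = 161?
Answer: -19328/111 ≈ -174.13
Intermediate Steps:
W = 1/128 (W = 1/(-33 + 161) = 1/128 ≈ 0.0078125)
G(W)/l(111) = -151/1/128/111 = -151*128*(1/111) = -19328*1/111 = -19328/111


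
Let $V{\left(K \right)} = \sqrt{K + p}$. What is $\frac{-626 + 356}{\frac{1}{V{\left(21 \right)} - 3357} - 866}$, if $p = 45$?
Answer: $\frac{2635008039450}{8451547211473} - \frac{270 \sqrt{66}}{8451547211473} \approx 0.31178$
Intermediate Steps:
$V{\left(K \right)} = \sqrt{45 + K}$ ($V{\left(K \right)} = \sqrt{K + 45} = \sqrt{45 + K}$)
$\frac{-626 + 356}{\frac{1}{V{\left(21 \right)} - 3357} - 866} = \frac{-626 + 356}{\frac{1}{\sqrt{45 + 21} - 3357} - 866} = - \frac{270}{\frac{1}{\sqrt{66} - 3357} - 866} = - \frac{270}{\frac{1}{-3357 + \sqrt{66}} - 866} = - \frac{270}{-866 + \frac{1}{-3357 + \sqrt{66}}}$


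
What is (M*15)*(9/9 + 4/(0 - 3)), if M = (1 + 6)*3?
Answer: -105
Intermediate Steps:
M = 21 (M = 7*3 = 21)
(M*15)*(9/9 + 4/(0 - 3)) = (21*15)*(9/9 + 4/(0 - 3)) = 315*(9*(⅑) + 4/(-3)) = 315*(1 + 4*(-⅓)) = 315*(1 - 4/3) = 315*(-⅓) = -105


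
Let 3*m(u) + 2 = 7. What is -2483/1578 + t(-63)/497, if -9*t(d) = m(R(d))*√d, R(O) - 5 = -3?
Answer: -2483/1578 - 5*I*√7/4473 ≈ -1.5735 - 0.0029575*I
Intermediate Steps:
R(O) = 2 (R(O) = 5 - 3 = 2)
m(u) = 5/3 (m(u) = -⅔ + (⅓)*7 = -⅔ + 7/3 = 5/3)
t(d) = -5*√d/27
-2483/1578 + t(-63)/497 = -2483/1578 - 5*I*√7/9/497 = -2483*1/1578 - 5*I*√7/9*(1/497) = -2483/1578 - 5*I*√7/9*(1/497) = -2483/1578 - 5*I*√7/4473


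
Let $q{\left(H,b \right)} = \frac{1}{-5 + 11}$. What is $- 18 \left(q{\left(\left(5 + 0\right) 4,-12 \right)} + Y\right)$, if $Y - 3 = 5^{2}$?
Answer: $-507$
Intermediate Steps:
$q{\left(H,b \right)} = \frac{1}{6}$
$Y = 28$ ($Y = 3 + 5^{2} = 3 + 25 = 28$)
$- 18 \left(q{\left(\left(5 + 0\right) 4,-12 \right)} + Y\right) = - 18 \left(\frac{1}{6} + 28\right) = \left(-18\right) \frac{169}{6} = -507$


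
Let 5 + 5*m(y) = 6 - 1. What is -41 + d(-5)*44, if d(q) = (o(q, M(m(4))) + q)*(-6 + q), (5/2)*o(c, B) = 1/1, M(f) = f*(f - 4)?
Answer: 10927/5 ≈ 2185.4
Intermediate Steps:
m(y) = 0 (m(y) = -1 + (6 - 1)/5 = -1 + (1/5)*5 = -1 + 1 = 0)
M(f) = f*(-4 + f)
o(c, B) = 2/5 (o(c, B) = (2/5)/1 = (2/5)*1 = 2/5)
d(q) = (-6 + q)*(2/5 + q) (d(q) = (2/5 + q)*(-6 + q) = (-6 + q)*(2/5 + q))
-41 + d(-5)*44 = -41 + (-12/5 + (-5)**2 - 28/5*(-5))*44 = -41 + (-12/5 + 25 + 28)*44 = -41 + (253/5)*44 = -41 + 11132/5 = 10927/5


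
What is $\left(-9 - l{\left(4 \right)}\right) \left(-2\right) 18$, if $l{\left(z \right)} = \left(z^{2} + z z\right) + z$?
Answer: $1620$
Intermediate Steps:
$l{\left(z \right)} = z + 2 z^{2}$ ($l{\left(z \right)} = \left(z^{2} + z^{2}\right) + z = 2 z^{2} + z = z + 2 z^{2}$)
$\left(-9 - l{\left(4 \right)}\right) \left(-2\right) 18 = \left(-9 - 4 \left(1 + 2 \cdot 4\right)\right) \left(-2\right) 18 = \left(-9 - 4 \left(1 + 8\right)\right) \left(-2\right) 18 = \left(-9 - 4 \cdot 9\right) \left(-2\right) 18 = \left(-9 - 36\right) \left(-2\right) 18 = \left(-45\right) \left(-2\right) 18 = 90 \cdot 18 = 1620$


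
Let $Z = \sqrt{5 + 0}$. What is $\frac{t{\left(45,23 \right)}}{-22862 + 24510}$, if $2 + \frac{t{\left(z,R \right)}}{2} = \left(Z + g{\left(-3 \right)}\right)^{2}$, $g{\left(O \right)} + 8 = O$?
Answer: $\frac{31}{206} - \frac{11 \sqrt{5}}{412} \approx 0.090785$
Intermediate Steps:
$g{\left(O \right)} = -8 + O$
$Z = \sqrt{5} \approx 2.2361$
$t{\left(z,R \right)} = -4 + 2 \left(-11 + \sqrt{5}\right)^{2}$ ($t{\left(z,R \right)} = -4 + 2 \left(\sqrt{5} - 11\right)^{2} = -4 + 2 \left(-11 + \sqrt{5}\right)^{2}$)
$\frac{t{\left(45,23 \right)}}{-22862 + 24510} = \frac{248 - 44 \sqrt{5}}{-22862 + 24510} = \frac{248 - 44 \sqrt{5}}{1648} = \left(248 - 44 \sqrt{5}\right) \frac{1}{1648} = \frac{31}{206} - \frac{11 \sqrt{5}}{412}$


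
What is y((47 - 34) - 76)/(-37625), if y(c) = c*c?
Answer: -567/5375 ≈ -0.10549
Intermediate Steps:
y(c) = c**2
y((47 - 34) - 76)/(-37625) = ((47 - 34) - 76)**2/(-37625) = (13 - 76)**2*(-1/37625) = (-63)**2*(-1/37625) = 3969*(-1/37625) = -567/5375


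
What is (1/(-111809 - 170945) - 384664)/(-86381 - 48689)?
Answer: 108765284657/38191582780 ≈ 2.8479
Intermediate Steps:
(1/(-111809 - 170945) - 384664)/(-86381 - 48689) = (1/(-282754) - 384664)/(-135070) = (-1/282754 - 384664)*(-1/135070) = -108765284657/282754*(-1/135070) = 108765284657/38191582780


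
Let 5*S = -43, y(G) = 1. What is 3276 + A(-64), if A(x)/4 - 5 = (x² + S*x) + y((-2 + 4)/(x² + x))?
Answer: 109428/5 ≈ 21886.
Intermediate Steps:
S = -43/5 (S = (⅕)*(-43) = -43/5 ≈ -8.6000)
A(x) = 24 + 4*x² - 172*x/5 (A(x) = 20 + 4*((x² - 43*x/5) + 1) = 20 + 4*(1 + x² - 43*x/5) = 20 + (4 + 4*x² - 172*x/5) = 24 + 4*x² - 172*x/5)
3276 + A(-64) = 3276 + (24 + 4*(-64)² - 172/5*(-64)) = 3276 + (24 + 4*4096 + 11008/5) = 3276 + (24 + 16384 + 11008/5) = 3276 + 93048/5 = 109428/5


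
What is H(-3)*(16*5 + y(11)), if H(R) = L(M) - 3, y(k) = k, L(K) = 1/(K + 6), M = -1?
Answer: -1274/5 ≈ -254.80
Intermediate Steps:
L(K) = 1/(6 + K)
H(R) = -14/5 (H(R) = 1/(6 - 1) - 3 = 1/5 - 3 = ⅕ - 3 = -14/5)
H(-3)*(16*5 + y(11)) = -14*(16*5 + 11)/5 = -14*(80 + 11)/5 = -14/5*91 = -1274/5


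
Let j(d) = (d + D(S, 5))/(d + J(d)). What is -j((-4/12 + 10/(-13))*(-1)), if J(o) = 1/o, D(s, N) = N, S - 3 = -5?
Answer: -5117/1685 ≈ -3.0368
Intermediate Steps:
S = -2 (S = 3 - 5 = -2)
j(d) = (5 + d)/(d + 1/d) (j(d) = (d + 5)/(d + 1/d) = (5 + d)/(d + 1/d))
-j((-4/12 + 10/(-13))*(-1)) = -(-4/12 + 10/(-13))*(-1)*(5 + (-4/12 + 10/(-13))*(-1))/(1 + ((-4/12 + 10/(-13))*(-1))**2) = -(-4*1/12 + 10*(-1/13))*(-1)*(5 + (-4*1/12 + 10*(-1/13))*(-1))/(1 + ((-4*1/12 + 10*(-1/13))*(-1))**2) = -(-1/3 - 10/13)*(-1)*(5 + (-1/3 - 10/13)*(-1))/(1 + ((-1/3 - 10/13)*(-1))**2) = -(-43/39*(-1))*(5 - 43/39*(-1))/(1 + (-43/39*(-1))**2) = -43*(5 + 43/39)/(39*(1 + (43/39)**2)) = -43*238/(39*(1 + 1849/1521)*39) = -43*238/(39*3370/1521*39) = -43*1521*238/(39*3370*39) = -1*5117/1685 = -5117/1685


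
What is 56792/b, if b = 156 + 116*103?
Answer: 7099/1513 ≈ 4.6920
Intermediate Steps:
b = 12104 (b = 156 + 11948 = 12104)
56792/b = 56792/12104 = 56792*(1/12104) = 7099/1513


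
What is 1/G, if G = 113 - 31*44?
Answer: -1/1251 ≈ -0.00079936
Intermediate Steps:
G = -1251 (G = 113 - 1364 = -1251)
1/G = 1/(-1251) = -1/1251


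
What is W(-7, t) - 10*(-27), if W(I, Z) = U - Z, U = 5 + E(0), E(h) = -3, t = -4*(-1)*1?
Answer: 268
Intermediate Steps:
t = 4 (t = 4*1 = 4)
U = 2 (U = 5 - 3 = 2)
W(I, Z) = 2 - Z
W(-7, t) - 10*(-27) = (2 - 1*4) - 10*(-27) = (2 - 4) + 270 = -2 + 270 = 268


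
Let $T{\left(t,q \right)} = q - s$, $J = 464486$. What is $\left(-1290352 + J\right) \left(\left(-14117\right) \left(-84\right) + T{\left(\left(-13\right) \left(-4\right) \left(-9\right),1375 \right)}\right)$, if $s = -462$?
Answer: $-980852142890$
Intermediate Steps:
$T{\left(t,q \right)} = 462 + q$ ($T{\left(t,q \right)} = q - -462 = q + 462 = 462 + q$)
$\left(-1290352 + J\right) \left(\left(-14117\right) \left(-84\right) + T{\left(\left(-13\right) \left(-4\right) \left(-9\right),1375 \right)}\right) = \left(-1290352 + 464486\right) \left(\left(-14117\right) \left(-84\right) + \left(462 + 1375\right)\right) = - 825866 \left(1185828 + 1837\right) = \left(-825866\right) 1187665 = -980852142890$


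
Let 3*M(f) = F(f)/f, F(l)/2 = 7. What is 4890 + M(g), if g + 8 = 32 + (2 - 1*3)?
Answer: 337424/69 ≈ 4890.2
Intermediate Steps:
F(l) = 14 (F(l) = 2*7 = 14)
g = 23 (g = -8 + (32 + (2 - 1*3)) = -8 + (32 + (2 - 3)) = -8 + (32 - 1) = -8 + 31 = 23)
M(f) = 14/(3*f) (M(f) = (14/f)/3 = 14/(3*f))
4890 + M(g) = 4890 + (14/3)/23 = 4890 + (14/3)*(1/23) = 4890 + 14/69 = 337424/69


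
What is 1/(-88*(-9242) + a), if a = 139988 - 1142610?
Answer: -1/189326 ≈ -5.2819e-6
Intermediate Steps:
a = -1002622
1/(-88*(-9242) + a) = 1/(-88*(-9242) - 1002622) = 1/(813296 - 1002622) = 1/(-189326) = -1/189326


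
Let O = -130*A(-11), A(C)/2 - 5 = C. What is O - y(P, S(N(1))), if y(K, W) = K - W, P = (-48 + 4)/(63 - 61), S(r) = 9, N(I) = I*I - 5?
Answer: 1591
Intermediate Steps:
N(I) = -5 + I² (N(I) = I² - 5 = -5 + I²)
A(C) = 10 + 2*C
P = -22 (P = -44/2 = -44*½ = -22)
O = 1560 (O = -130*(10 + 2*(-11)) = -130*(10 - 22) = -130*(-12) = 1560)
O - y(P, S(N(1))) = 1560 - (-22 - 1*9) = 1560 - (-22 - 9) = 1560 - 1*(-31) = 1560 + 31 = 1591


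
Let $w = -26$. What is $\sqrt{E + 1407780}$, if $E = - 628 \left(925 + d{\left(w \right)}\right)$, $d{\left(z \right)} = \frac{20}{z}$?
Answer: $\frac{6 \sqrt{3884010}}{13} \approx 909.59$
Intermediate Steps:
$E = - \frac{7545420}{13}$ ($E = - 628 \left(925 + \frac{20}{-26}\right) = - 628 \left(925 + 20 \left(- \frac{1}{26}\right)\right) = - 628 \left(925 - \frac{10}{13}\right) = \left(-628\right) \frac{12015}{13} = - \frac{7545420}{13} \approx -5.8042 \cdot 10^{5}$)
$\sqrt{E + 1407780} = \sqrt{- \frac{7545420}{13} + 1407780} = \sqrt{\frac{10755720}{13}} = \frac{6 \sqrt{3884010}}{13}$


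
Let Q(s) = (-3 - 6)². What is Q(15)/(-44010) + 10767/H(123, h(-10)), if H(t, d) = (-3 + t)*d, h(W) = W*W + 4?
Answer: 583759/678080 ≈ 0.86090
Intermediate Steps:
Q(s) = 81 (Q(s) = (-9)² = 81)
h(W) = 4 + W² (h(W) = W² + 4 = 4 + W²)
H(t, d) = d*(-3 + t)
Q(15)/(-44010) + 10767/H(123, h(-10)) = 81/(-44010) + 10767/(((4 + (-10)²)*(-3 + 123))) = 81*(-1/44010) + 10767/(((4 + 100)*120)) = -3/1630 + 10767/((104*120)) = -3/1630 + 10767/12480 = -3/1630 + 10767*(1/12480) = -3/1630 + 3589/4160 = 583759/678080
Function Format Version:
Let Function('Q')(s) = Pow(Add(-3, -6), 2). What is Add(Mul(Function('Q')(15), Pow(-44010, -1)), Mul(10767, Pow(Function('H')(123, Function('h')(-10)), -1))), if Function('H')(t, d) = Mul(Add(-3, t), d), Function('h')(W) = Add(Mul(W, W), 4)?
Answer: Rational(583759, 678080) ≈ 0.86090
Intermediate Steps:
Function('Q')(s) = 81 (Function('Q')(s) = Pow(-9, 2) = 81)
Function('h')(W) = Add(4, Pow(W, 2)) (Function('h')(W) = Add(Pow(W, 2), 4) = Add(4, Pow(W, 2)))
Function('H')(t, d) = Mul(d, Add(-3, t))
Add(Mul(Function('Q')(15), Pow(-44010, -1)), Mul(10767, Pow(Function('H')(123, Function('h')(-10)), -1))) = Add(Mul(81, Pow(-44010, -1)), Mul(10767, Pow(Mul(Add(4, Pow(-10, 2)), Add(-3, 123)), -1))) = Add(Mul(81, Rational(-1, 44010)), Mul(10767, Pow(Mul(Add(4, 100), 120), -1))) = Add(Rational(-3, 1630), Mul(10767, Pow(Mul(104, 120), -1))) = Add(Rational(-3, 1630), Mul(10767, Pow(12480, -1))) = Add(Rational(-3, 1630), Mul(10767, Rational(1, 12480))) = Add(Rational(-3, 1630), Rational(3589, 4160)) = Rational(583759, 678080)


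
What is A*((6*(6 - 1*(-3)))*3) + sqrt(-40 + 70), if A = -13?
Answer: -2106 + sqrt(30) ≈ -2100.5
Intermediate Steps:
A*((6*(6 - 1*(-3)))*3) + sqrt(-40 + 70) = -13*6*(6 - 1*(-3))*3 + sqrt(-40 + 70) = -13*6*(6 + 3)*3 + sqrt(30) = -13*6*9*3 + sqrt(30) = -702*3 + sqrt(30) = -13*162 + sqrt(30) = -2106 + sqrt(30)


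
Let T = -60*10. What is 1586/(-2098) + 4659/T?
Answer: -1787697/209800 ≈ -8.5210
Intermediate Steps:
T = -600
1586/(-2098) + 4659/T = 1586/(-2098) + 4659/(-600) = 1586*(-1/2098) + 4659*(-1/600) = -793/1049 - 1553/200 = -1787697/209800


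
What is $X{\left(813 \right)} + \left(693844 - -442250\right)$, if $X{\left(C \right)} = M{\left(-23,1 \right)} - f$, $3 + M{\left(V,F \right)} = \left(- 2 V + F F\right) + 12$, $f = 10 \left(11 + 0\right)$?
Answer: $1136040$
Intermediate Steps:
$f = 110$ ($f = 10 \cdot 11 = 110$)
$M{\left(V,F \right)} = 9 + F^{2} - 2 V$ ($M{\left(V,F \right)} = -3 + \left(\left(- 2 V + F F\right) + 12\right) = -3 + \left(\left(- 2 V + F^{2}\right) + 12\right) = -3 + \left(\left(F^{2} - 2 V\right) + 12\right) = -3 + \left(12 + F^{2} - 2 V\right) = 9 + F^{2} - 2 V$)
$X{\left(C \right)} = -54$ ($X{\left(C \right)} = \left(9 + 1^{2} - -46\right) - 110 = \left(9 + 1 + 46\right) - 110 = 56 - 110 = -54$)
$X{\left(813 \right)} + \left(693844 - -442250\right) = -54 + \left(693844 - -442250\right) = -54 + \left(693844 + 442250\right) = -54 + 1136094 = 1136040$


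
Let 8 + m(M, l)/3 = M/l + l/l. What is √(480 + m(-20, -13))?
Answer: 7*√1599/13 ≈ 21.532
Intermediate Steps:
m(M, l) = -21 + 3*M/l (m(M, l) = -24 + 3*(M/l + l/l) = -24 + 3*(M/l + 1) = -24 + 3*(1 + M/l) = -24 + (3 + 3*M/l) = -21 + 3*M/l)
√(480 + m(-20, -13)) = √(480 + (-21 + 3*(-20)/(-13))) = √(480 + (-21 + 3*(-20)*(-1/13))) = √(480 + (-21 + 60/13)) = √(480 - 213/13) = √(6027/13) = 7*√1599/13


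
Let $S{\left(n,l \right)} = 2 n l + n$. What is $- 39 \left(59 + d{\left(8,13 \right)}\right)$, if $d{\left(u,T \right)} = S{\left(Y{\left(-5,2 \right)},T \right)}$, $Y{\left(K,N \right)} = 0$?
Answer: $-2301$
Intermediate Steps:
$S{\left(n,l \right)} = n + 2 l n$ ($S{\left(n,l \right)} = 2 l n + n = n + 2 l n$)
$d{\left(u,T \right)} = 0$ ($d{\left(u,T \right)} = 0 \left(1 + 2 T\right) = 0$)
$- 39 \left(59 + d{\left(8,13 \right)}\right) = - 39 \left(59 + 0\right) = \left(-39\right) 59 = -2301$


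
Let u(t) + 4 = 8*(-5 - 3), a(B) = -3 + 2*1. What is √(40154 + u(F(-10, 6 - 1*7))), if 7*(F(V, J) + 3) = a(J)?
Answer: 3*√4454 ≈ 200.21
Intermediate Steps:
a(B) = -1 (a(B) = -3 + 2 = -1)
F(V, J) = -22/7 (F(V, J) = -3 + (⅐)*(-1) = -3 - ⅐ = -22/7)
u(t) = -68 (u(t) = -4 + 8*(-5 - 3) = -4 + 8*(-8) = -4 - 64 = -68)
√(40154 + u(F(-10, 6 - 1*7))) = √(40154 - 68) = √40086 = 3*√4454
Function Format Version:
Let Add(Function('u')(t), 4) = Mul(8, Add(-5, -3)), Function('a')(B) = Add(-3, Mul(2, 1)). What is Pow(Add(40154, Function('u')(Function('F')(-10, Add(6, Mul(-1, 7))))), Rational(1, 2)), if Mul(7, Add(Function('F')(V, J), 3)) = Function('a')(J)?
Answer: Mul(3, Pow(4454, Rational(1, 2))) ≈ 200.21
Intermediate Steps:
Function('a')(B) = -1 (Function('a')(B) = Add(-3, 2) = -1)
Function('F')(V, J) = Rational(-22, 7) (Function('F')(V, J) = Add(-3, Mul(Rational(1, 7), -1)) = Add(-3, Rational(-1, 7)) = Rational(-22, 7))
Function('u')(t) = -68 (Function('u')(t) = Add(-4, Mul(8, Add(-5, -3))) = Add(-4, Mul(8, -8)) = Add(-4, -64) = -68)
Pow(Add(40154, Function('u')(Function('F')(-10, Add(6, Mul(-1, 7))))), Rational(1, 2)) = Pow(Add(40154, -68), Rational(1, 2)) = Pow(40086, Rational(1, 2)) = Mul(3, Pow(4454, Rational(1, 2)))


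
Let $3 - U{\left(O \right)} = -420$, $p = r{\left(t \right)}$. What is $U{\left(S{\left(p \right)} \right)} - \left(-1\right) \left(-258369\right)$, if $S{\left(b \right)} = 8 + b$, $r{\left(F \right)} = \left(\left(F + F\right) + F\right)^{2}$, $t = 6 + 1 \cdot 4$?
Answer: $-257946$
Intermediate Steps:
$t = 10$ ($t = 6 + 4 = 10$)
$r{\left(F \right)} = 9 F^{2}$ ($r{\left(F \right)} = \left(2 F + F\right)^{2} = \left(3 F\right)^{2} = 9 F^{2}$)
$p = 900$ ($p = 9 \cdot 10^{2} = 9 \cdot 100 = 900$)
$U{\left(O \right)} = 423$ ($U{\left(O \right)} = 3 - -420 = 3 + 420 = 423$)
$U{\left(S{\left(p \right)} \right)} - \left(-1\right) \left(-258369\right) = 423 - \left(-1\right) \left(-258369\right) = 423 - 258369 = -257946$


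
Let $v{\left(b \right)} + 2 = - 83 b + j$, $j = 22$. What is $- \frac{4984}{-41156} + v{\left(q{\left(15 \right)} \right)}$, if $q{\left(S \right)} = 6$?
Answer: $- \frac{4916896}{10289} \approx -477.88$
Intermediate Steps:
$v{\left(b \right)} = 20 - 83 b$ ($v{\left(b \right)} = -2 - \left(-22 + 83 b\right) = 20 - 83 b$)
$- \frac{4984}{-41156} + v{\left(q{\left(15 \right)} \right)} = - \frac{4984}{-41156} + \left(20 - 498\right) = \left(-4984\right) \left(- \frac{1}{41156}\right) + \left(20 - 498\right) = \frac{1246}{10289} - 478 = - \frac{4916896}{10289}$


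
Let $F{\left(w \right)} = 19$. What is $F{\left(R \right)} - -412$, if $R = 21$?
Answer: $431$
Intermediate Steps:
$F{\left(R \right)} - -412 = 19 - -412 = 19 + 412 = 431$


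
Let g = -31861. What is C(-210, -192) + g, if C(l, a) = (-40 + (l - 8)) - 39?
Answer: -32158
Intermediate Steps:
C(l, a) = -87 + l (C(l, a) = (-40 + (-8 + l)) - 39 = (-48 + l) - 39 = -87 + l)
C(-210, -192) + g = (-87 - 210) - 31861 = -297 - 31861 = -32158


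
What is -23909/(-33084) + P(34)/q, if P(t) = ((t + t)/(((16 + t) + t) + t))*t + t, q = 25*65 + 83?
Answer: 628492339/833485212 ≈ 0.75405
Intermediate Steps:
q = 1708 (q = 1625 + 83 = 1708)
P(t) = t + 2*t**2/(16 + 3*t) (P(t) = ((2*t)/((16 + 2*t) + t))*t + t = ((2*t)/(16 + 3*t))*t + t = (2*t/(16 + 3*t))*t + t = 2*t**2/(16 + 3*t) + t = t + 2*t**2/(16 + 3*t))
-23909/(-33084) + P(34)/q = -23909/(-33084) + (34*(16 + 5*34)/(16 + 3*34))/1708 = -23909*(-1/33084) + (34*(16 + 170)/(16 + 102))*(1/1708) = 23909/33084 + (34*186/118)*(1/1708) = 23909/33084 + (34*(1/118)*186)*(1/1708) = 23909/33084 + (3162/59)*(1/1708) = 23909/33084 + 1581/50386 = 628492339/833485212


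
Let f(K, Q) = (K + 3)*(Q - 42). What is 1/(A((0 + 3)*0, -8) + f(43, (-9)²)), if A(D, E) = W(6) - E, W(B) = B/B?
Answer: 1/1803 ≈ 0.00055463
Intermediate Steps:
W(B) = 1
A(D, E) = 1 - E
f(K, Q) = (-42 + Q)*(3 + K) (f(K, Q) = (3 + K)*(-42 + Q) = (-42 + Q)*(3 + K))
1/(A((0 + 3)*0, -8) + f(43, (-9)²)) = 1/((1 - 1*(-8)) + (-126 - 42*43 + 3*(-9)² + 43*(-9)²)) = 1/((1 + 8) + (-126 - 1806 + 3*81 + 43*81)) = 1/(9 + (-126 - 1806 + 243 + 3483)) = 1/(9 + 1794) = 1/1803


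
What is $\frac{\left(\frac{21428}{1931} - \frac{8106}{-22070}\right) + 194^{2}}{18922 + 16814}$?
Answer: $\frac{802214189383}{761483593560} \approx 1.0535$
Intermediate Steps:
$\frac{\left(\frac{21428}{1931} - \frac{8106}{-22070}\right) + 194^{2}}{18922 + 16814} = \frac{\left(21428 \cdot \frac{1}{1931} - - \frac{4053}{11035}\right) + 37636}{35736} = \left(\left(\frac{21428}{1931} + \frac{4053}{11035}\right) + 37636\right) \frac{1}{35736} = \left(\frac{244284323}{21308585} + 37636\right) \frac{1}{35736} = \frac{802214189383}{21308585} \cdot \frac{1}{35736} = \frac{802214189383}{761483593560}$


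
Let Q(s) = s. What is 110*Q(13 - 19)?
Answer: -660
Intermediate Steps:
110*Q(13 - 19) = 110*(13 - 19) = 110*(-6) = -660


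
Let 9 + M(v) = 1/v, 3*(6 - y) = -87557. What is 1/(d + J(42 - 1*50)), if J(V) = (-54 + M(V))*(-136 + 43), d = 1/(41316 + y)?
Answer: 1692184/9934177719 ≈ 0.00017034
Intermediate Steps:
y = 87575/3 (y = 6 - ⅓*(-87557) = 6 + 87557/3 = 87575/3 ≈ 29192.)
M(v) = -9 + 1/v
d = 3/211523 (d = 1/(41316 + 87575/3) = 1/(211523/3) = 3/211523 ≈ 1.4183e-5)
J(V) = 5859 - 93/V (J(V) = (-54 + (-9 + 1/V))*(-136 + 43) = (-63 + 1/V)*(-93) = 5859 - 93/V)
1/(d + J(42 - 1*50)) = 1/(3/211523 + (5859 - 93/(42 - 1*50))) = 1/(3/211523 + (5859 - 93/(42 - 50))) = 1/(3/211523 + (5859 - 93/(-8))) = 1/(3/211523 + (5859 - 93*(-⅛))) = 1/(3/211523 + (5859 + 93/8)) = 1/(3/211523 + 46965/8) = 1/(9934177719/1692184) = 1692184/9934177719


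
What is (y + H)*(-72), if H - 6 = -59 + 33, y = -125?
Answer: 10440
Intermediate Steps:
H = -20 (H = 6 + (-59 + 33) = 6 - 26 = -20)
(y + H)*(-72) = (-125 - 20)*(-72) = -145*(-72) = 10440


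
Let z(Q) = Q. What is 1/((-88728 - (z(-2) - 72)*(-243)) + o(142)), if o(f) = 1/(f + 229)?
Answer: -371/39589409 ≈ -9.3712e-6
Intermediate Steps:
o(f) = 1/(229 + f)
1/((-88728 - (z(-2) - 72)*(-243)) + o(142)) = 1/((-88728 - (-2 - 72)*(-243)) + 1/(229 + 142)) = 1/((-88728 - (-74)*(-243)) + 1/371) = 1/((-88728 - 1*17982) + 1/371) = 1/((-88728 - 17982) + 1/371) = 1/(-106710 + 1/371) = 1/(-39589409/371) = -371/39589409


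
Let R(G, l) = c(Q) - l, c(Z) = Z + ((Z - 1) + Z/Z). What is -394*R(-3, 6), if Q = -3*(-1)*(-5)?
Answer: 14184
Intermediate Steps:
Q = -15 (Q = 3*(-5) = -15)
c(Z) = 2*Z (c(Z) = Z + ((-1 + Z) + 1) = Z + Z = 2*Z)
R(G, l) = -30 - l (R(G, l) = 2*(-15) - l = -30 - l)
-394*R(-3, 6) = -394*(-30 - 1*6) = -394*(-30 - 6) = -394*(-36) = 14184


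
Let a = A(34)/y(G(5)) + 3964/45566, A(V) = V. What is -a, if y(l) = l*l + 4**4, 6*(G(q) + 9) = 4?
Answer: -12776876/66731407 ≈ -0.19147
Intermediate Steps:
G(q) = -25/3 (G(q) = -9 + (1/6)*4 = -9 + 2/3 = -25/3)
y(l) = 256 + l**2 (y(l) = l**2 + 256 = 256 + l**2)
a = 12776876/66731407 (a = 34/(256 + (-25/3)**2) + 3964/45566 = 34/(256 + 625/9) + 3964*(1/45566) = 34/(2929/9) + 1982/22783 = 34*(9/2929) + 1982/22783 = 306/2929 + 1982/22783 = 12776876/66731407 ≈ 0.19147)
-a = -1*12776876/66731407 = -12776876/66731407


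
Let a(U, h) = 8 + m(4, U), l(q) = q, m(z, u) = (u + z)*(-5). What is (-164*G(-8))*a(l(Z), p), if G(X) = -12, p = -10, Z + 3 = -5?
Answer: 55104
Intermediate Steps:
Z = -8 (Z = -3 - 5 = -8)
m(z, u) = -5*u - 5*z
a(U, h) = -12 - 5*U (a(U, h) = 8 + (-5*U - 5*4) = 8 + (-5*U - 20) = 8 + (-20 - 5*U) = -12 - 5*U)
(-164*G(-8))*a(l(Z), p) = (-164*(-12))*(-12 - 5*(-8)) = 1968*(-12 + 40) = 1968*28 = 55104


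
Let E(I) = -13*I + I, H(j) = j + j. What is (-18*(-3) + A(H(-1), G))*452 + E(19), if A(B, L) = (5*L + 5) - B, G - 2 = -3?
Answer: 25084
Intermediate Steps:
G = -1 (G = 2 - 3 = -1)
H(j) = 2*j
A(B, L) = 5 - B + 5*L (A(B, L) = (5 + 5*L) - B = 5 - B + 5*L)
E(I) = -12*I
(-18*(-3) + A(H(-1), G))*452 + E(19) = (-18*(-3) + (5 - 2*(-1) + 5*(-1)))*452 - 12*19 = (54 + (5 - 1*(-2) - 5))*452 - 228 = (54 + (5 + 2 - 5))*452 - 228 = (54 + 2)*452 - 228 = 56*452 - 228 = 25312 - 228 = 25084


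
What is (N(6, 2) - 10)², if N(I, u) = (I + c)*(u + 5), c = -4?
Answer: 16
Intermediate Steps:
N(I, u) = (-4 + I)*(5 + u) (N(I, u) = (I - 4)*(u + 5) = (-4 + I)*(5 + u))
(N(6, 2) - 10)² = ((-20 - 4*2 + 5*6 + 6*2) - 10)² = ((-20 - 8 + 30 + 12) - 10)² = (14 - 10)² = 4² = 16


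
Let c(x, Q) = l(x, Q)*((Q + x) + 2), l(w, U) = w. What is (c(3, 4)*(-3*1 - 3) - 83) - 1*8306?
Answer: -8551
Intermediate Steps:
c(x, Q) = x*(2 + Q + x) (c(x, Q) = x*((Q + x) + 2) = x*(2 + Q + x))
(c(3, 4)*(-3*1 - 3) - 83) - 1*8306 = ((3*(2 + 4 + 3))*(-3*1 - 3) - 83) - 1*8306 = ((3*9)*(-3 - 3) - 83) - 8306 = (27*(-6) - 83) - 8306 = (-162 - 83) - 8306 = -245 - 8306 = -8551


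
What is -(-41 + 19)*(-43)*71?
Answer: -67166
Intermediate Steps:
-(-41 + 19)*(-43)*71 = -(-22*(-43))*71 = -946*71 = -1*67166 = -67166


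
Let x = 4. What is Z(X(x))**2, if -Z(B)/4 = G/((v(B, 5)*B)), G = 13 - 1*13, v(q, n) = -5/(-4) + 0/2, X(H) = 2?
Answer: 0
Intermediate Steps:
v(q, n) = 5/4 (v(q, n) = -5*(-1/4) + 0*(1/2) = 5/4 + 0 = 5/4)
G = 0 (G = 13 - 13 = 0)
Z(B) = 0 (Z(B) = -0/(5*B/4) = -0*4/(5*B) = -4*0 = 0)
Z(X(x))**2 = 0**2 = 0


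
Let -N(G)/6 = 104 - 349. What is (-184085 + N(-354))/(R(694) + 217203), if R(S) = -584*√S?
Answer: -7932905169/9388090069 - 21329432*√694/9388090069 ≈ -0.90485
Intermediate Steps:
N(G) = 1470 (N(G) = -6*(104 - 349) = -6*(-245) = 1470)
(-184085 + N(-354))/(R(694) + 217203) = (-184085 + 1470)/(-584*√694 + 217203) = -182615/(217203 - 584*√694)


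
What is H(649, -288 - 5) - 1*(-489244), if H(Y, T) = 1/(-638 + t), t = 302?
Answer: 164385983/336 ≈ 4.8924e+5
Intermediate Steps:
H(Y, T) = -1/336 (H(Y, T) = 1/(-638 + 302) = 1/(-336) = -1/336)
H(649, -288 - 5) - 1*(-489244) = -1/336 - 1*(-489244) = -1/336 + 489244 = 164385983/336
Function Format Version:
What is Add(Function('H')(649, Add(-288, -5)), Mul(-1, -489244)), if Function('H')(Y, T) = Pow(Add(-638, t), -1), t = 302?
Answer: Rational(164385983, 336) ≈ 4.8924e+5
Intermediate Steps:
Function('H')(Y, T) = Rational(-1, 336) (Function('H')(Y, T) = Pow(Add(-638, 302), -1) = Pow(-336, -1) = Rational(-1, 336))
Add(Function('H')(649, Add(-288, -5)), Mul(-1, -489244)) = Add(Rational(-1, 336), Mul(-1, -489244)) = Add(Rational(-1, 336), 489244) = Rational(164385983, 336)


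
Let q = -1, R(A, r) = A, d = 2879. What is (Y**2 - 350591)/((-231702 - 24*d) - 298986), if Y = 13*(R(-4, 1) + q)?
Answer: 173183/299892 ≈ 0.57748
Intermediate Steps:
Y = -65 (Y = 13*(-4 - 1) = 13*(-5) = -65)
(Y**2 - 350591)/((-231702 - 24*d) - 298986) = ((-65)**2 - 350591)/((-231702 - 24*2879) - 298986) = (4225 - 350591)/((-231702 - 69096) - 298986) = -346366/(-300798 - 298986) = -346366/(-599784) = -346366*(-1/599784) = 173183/299892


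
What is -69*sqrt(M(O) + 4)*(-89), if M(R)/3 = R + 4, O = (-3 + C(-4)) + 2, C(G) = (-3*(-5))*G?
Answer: 6141*I*sqrt(167) ≈ 79359.0*I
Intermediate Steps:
C(G) = 15*G
O = -61 (O = (-3 + 15*(-4)) + 2 = (-3 - 60) + 2 = -63 + 2 = -61)
M(R) = 12 + 3*R (M(R) = 3*(R + 4) = 3*(4 + R) = 12 + 3*R)
-69*sqrt(M(O) + 4)*(-89) = -69*sqrt((12 + 3*(-61)) + 4)*(-89) = -69*sqrt((12 - 183) + 4)*(-89) = -69*sqrt(-171 + 4)*(-89) = -69*I*sqrt(167)*(-89) = 6141*I*sqrt(167)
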